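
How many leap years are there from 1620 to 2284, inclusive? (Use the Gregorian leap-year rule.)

Multiples of 4 in [1620,2284]: 167.
Of those, multiples of 100: 6 (not leap unless ÷400).
Multiples of 400: 1.
Leap years = 167 − 6 + 1 = 162.

162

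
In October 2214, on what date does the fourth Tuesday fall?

October 25, 2214

October 1, 2214 is a Saturday.
The first Tuesday is therefore October 4 (3 days later).
The fourth Tuesday is 4 + 3×7 = October 25.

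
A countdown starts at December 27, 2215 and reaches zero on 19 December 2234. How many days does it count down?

Dec 27, 2215 → Dec 27, 2216: 366 days (Feb 29, 2216 is in that span).
Dec 27, 2216 → Dec 27, 2217: 365 days.
Dec 27, 2217 → Dec 27, 2218: 365 days.
Dec 27, 2218 → Dec 27, 2219: 365 days.
Dec 27, 2219 → Dec 27, 2220: 366 days (Feb 29, 2220 is in that span).
Dec 27, 2220 → Dec 27, 2221: 365 days.
Dec 27, 2221 → Dec 27, 2222: 365 days.
Dec 27, 2222 → Dec 27, 2223: 365 days.
Dec 27, 2223 → Dec 27, 2224: 366 days (Feb 29, 2224 is in that span).
Dec 27, 2224 → Dec 27, 2225: 365 days.
Dec 27, 2225 → Dec 27, 2226: 365 days.
Dec 27, 2226 → Dec 27, 2227: 365 days.
Dec 27, 2227 → Dec 27, 2228: 366 days (Feb 29, 2228 is in that span).
Dec 27, 2228 → Dec 27, 2229: 365 days.
Dec 27, 2229 → Dec 27, 2230: 365 days.
Dec 27, 2230 → Dec 27, 2231: 365 days.
Dec 27, 2231 → Dec 27, 2232: 366 days (Feb 29, 2232 is in that span).
Dec 27, 2232 → Dec 27, 2233: 365 days.
Dec 27, 2233 → Jan 27, 2234: 31 days (December has 31).
Jan 27, 2234 → Feb 27, 2234: 31 days (January has 31).
Feb 27, 2234 → Mar 27, 2234: 28 days (February has 28).
Mar 27, 2234 → Apr 27, 2234: 31 days (March has 31).
Apr 27, 2234 → May 27, 2234: 30 days (April has 30).
May 27, 2234 → Jun 27, 2234: 31 days (May has 31).
Jun 27, 2234 → Jul 27, 2234: 30 days (June has 30).
Jul 27, 2234 → Aug 27, 2234: 31 days (July has 31).
Aug 27, 2234 → Sep 27, 2234: 31 days (August has 31).
Sep 27, 2234 → Oct 27, 2234: 30 days (September has 30).
Oct 27, 2234 → Nov 27, 2234: 31 days (October has 31).
Nov 27, 2234 → Dec 19, 2234: 22 days.
Total: 6932 days.

6932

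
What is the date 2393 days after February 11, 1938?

August 31, 1944

+365 (one year) → Feb 11, 1939 (2028 left).
+365 (one year) → Feb 11, 1940 (1663 left).
+366 (one year; includes Feb 29, 1940) → Feb 11, 1941 (1297 left).
+365 (one year) → Feb 11, 1942 (932 left).
+365 (one year) → Feb 11, 1943 (567 left).
+365 (one year) → Feb 11, 1944 (202 left).
Feb has 29 days: +19 → Mar 1, 1944 (183 left).
Mar has 31 days: +31 → Apr 1, 1944 (152 left).
Apr has 30 days: +30 → May 1, 1944 (122 left).
May has 31 days: +31 → Jun 1, 1944 (91 left).
Jun has 30 days: +30 → Jul 1, 1944 (61 left).
Jul has 31 days: +31 → Aug 1, 1944 (30 left).
+30 → Aug 31, 1944.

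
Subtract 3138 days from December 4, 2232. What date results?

May 2, 2224

−366 (one year; includes Feb 29, 2232) → Dec 4, 2231 (2772 left).
−365 (one year) → Dec 4, 2230 (2407 left).
−365 (one year) → Dec 4, 2229 (2042 left).
−365 (one year) → Dec 4, 2228 (1677 left).
−366 (one year; includes Feb 29, 2228) → Dec 4, 2227 (1311 left).
−365 (one year) → Dec 4, 2226 (946 left).
−365 (one year) → Dec 4, 2225 (581 left).
−365 (one year) → Dec 4, 2224 (216 left).
−4 → Nov 30, 2224 (end of Nov, 30 days; 212 left).
−30 → Oct 31, 2224 (end of Oct, 31 days; 182 left).
−31 → Sep 30, 2224 (end of Sep, 30 days; 151 left).
−30 → Aug 31, 2224 (end of Aug, 31 days; 121 left).
−31 → Jul 31, 2224 (end of Jul, 31 days; 90 left).
−31 → Jun 30, 2224 (end of Jun, 30 days; 59 left).
−30 → May 31, 2224 (end of May, 31 days; 29 left).
−29 → May 2, 2224.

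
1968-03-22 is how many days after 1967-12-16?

Dec 16, 1967 → Jan 16, 1968: 31 days (December has 31).
Jan 16, 1968 → Feb 16, 1968: 31 days (January has 31).
Feb 16, 1968 → Mar 16, 1968: 29 days (February has 29).
Mar 16, 1968 → Mar 22, 1968: 6 days.
Total: 97 days.

97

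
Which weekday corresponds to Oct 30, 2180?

Doomsday rule: the anchor day for the 2100s is Sunday. For year 80: 80÷12 = 6 r 8, and 8÷4 = 2, so 6+8+2 = 16.
Sunday + 16 ≡ Tuesday — that's 2180's doomsday.
In October the doomsday date is Oct 10.
Oct 30 is 20 days after Oct 10; 20 mod 7 = 6, so Tuesday + 6 = Monday.

Monday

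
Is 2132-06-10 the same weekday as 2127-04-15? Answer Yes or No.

From Apr 15, 2127 to Jun 10, 2132 is 1883 days.
1883 mod 7 = 0, so they are the same weekday.
(Apr 15, 2127 is a Tuesday; Jun 10, 2132 is a Tuesday.)

Yes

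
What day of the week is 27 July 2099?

Monday

Doomsday rule: the anchor day for the 2000s is Tuesday. For year 99: 99÷12 = 8 r 3, and 3÷4 = 0, so 8+3+0 = 11.
Tuesday + 11 ≡ Saturday — that's 2099's doomsday.
In July the doomsday date is Jul 11.
Jul 27 is 16 days after Jul 11; 16 mod 7 = 2, so Saturday + 2 = Monday.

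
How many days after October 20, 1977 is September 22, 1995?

Oct 20, 1977 → Oct 20, 1978: 365 days.
Oct 20, 1978 → Oct 20, 1979: 365 days.
Oct 20, 1979 → Oct 20, 1980: 366 days (Feb 29, 1980 is in that span).
Oct 20, 1980 → Oct 20, 1981: 365 days.
Oct 20, 1981 → Oct 20, 1982: 365 days.
Oct 20, 1982 → Oct 20, 1983: 365 days.
Oct 20, 1983 → Oct 20, 1984: 366 days (Feb 29, 1984 is in that span).
Oct 20, 1984 → Oct 20, 1985: 365 days.
Oct 20, 1985 → Oct 20, 1986: 365 days.
Oct 20, 1986 → Oct 20, 1987: 365 days.
Oct 20, 1987 → Oct 20, 1988: 366 days (Feb 29, 1988 is in that span).
Oct 20, 1988 → Oct 20, 1989: 365 days.
Oct 20, 1989 → Oct 20, 1990: 365 days.
Oct 20, 1990 → Oct 20, 1991: 365 days.
Oct 20, 1991 → Oct 20, 1992: 366 days (Feb 29, 1992 is in that span).
Oct 20, 1992 → Oct 20, 1993: 365 days.
Oct 20, 1993 → Oct 20, 1994: 365 days.
Oct 20, 1994 → Nov 20, 1994: 31 days (October has 31).
Nov 20, 1994 → Dec 20, 1994: 30 days (November has 30).
Dec 20, 1994 → Jan 20, 1995: 31 days (December has 31).
Jan 20, 1995 → Feb 20, 1995: 31 days (January has 31).
Feb 20, 1995 → Mar 20, 1995: 28 days (February has 28).
Mar 20, 1995 → Apr 20, 1995: 31 days (March has 31).
Apr 20, 1995 → May 20, 1995: 30 days (April has 30).
May 20, 1995 → Jun 20, 1995: 31 days (May has 31).
Jun 20, 1995 → Jul 20, 1995: 30 days (June has 30).
Jul 20, 1995 → Aug 20, 1995: 31 days (July has 31).
Aug 20, 1995 → Sep 20, 1995: 31 days (August has 31).
Sep 20, 1995 → Sep 22, 1995: 2 days.
Total: 6546 days.

6546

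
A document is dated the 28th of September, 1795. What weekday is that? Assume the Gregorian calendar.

Doomsday rule: the anchor day for the 1700s is Sunday. For year 95: 95÷12 = 7 r 11, and 11÷4 = 2, so 7+11+2 = 20.
Sunday + 20 ≡ Saturday — that's 1795's doomsday.
In September the doomsday date is Sep 5.
Sep 28 is 23 days after Sep 5; 23 mod 7 = 2, so Saturday + 2 = Monday.

Monday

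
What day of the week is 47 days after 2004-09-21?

Sunday

Sep 21, 2004 is a Tuesday.
47 mod 7 = 5, so 47 days after a Tuesday is Tuesday + 5 = Sunday.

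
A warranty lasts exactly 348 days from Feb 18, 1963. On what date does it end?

February 1, 1964

Feb has 28 days: +11 → Mar 1, 1963 (337 left).
Mar has 31 days: +31 → Apr 1, 1963 (306 left).
Apr has 30 days: +30 → May 1, 1963 (276 left).
May has 31 days: +31 → Jun 1, 1963 (245 left).
Jun has 30 days: +30 → Jul 1, 1963 (215 left).
Jul has 31 days: +31 → Aug 1, 1963 (184 left).
Aug has 31 days: +31 → Sep 1, 1963 (153 left).
Sep has 30 days: +30 → Oct 1, 1963 (123 left).
Oct has 31 days: +31 → Nov 1, 1963 (92 left).
Nov has 30 days: +30 → Dec 1, 1963 (62 left).
Dec has 31 days: +31 → Jan 1, 1964 (31 left).
Jan has 31 days: +31 → Feb 1, 1964 (0 left).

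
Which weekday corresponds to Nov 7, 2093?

Saturday

Doomsday rule: the anchor day for the 2000s is Tuesday. For year 93: 93÷12 = 7 r 9, and 9÷4 = 2, so 7+9+2 = 18.
Tuesday + 18 ≡ Saturday — that's 2093's doomsday.
In November the doomsday date is Nov 7.
Nov 7 is the doomsday itself: Saturday.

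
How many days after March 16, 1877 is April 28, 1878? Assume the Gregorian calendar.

Mar 16, 1877 → Mar 16, 1878: 365 days.
Mar 16, 1878 → Apr 16, 1878: 31 days (March has 31).
Apr 16, 1878 → Apr 28, 1878: 12 days.
Total: 408 days.

408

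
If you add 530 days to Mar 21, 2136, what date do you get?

+365 (one year) → Mar 21, 2137 (165 left).
Mar has 31 days: +11 → Apr 1, 2137 (154 left).
Apr has 30 days: +30 → May 1, 2137 (124 left).
May has 31 days: +31 → Jun 1, 2137 (93 left).
Jun has 30 days: +30 → Jul 1, 2137 (63 left).
Jul has 31 days: +31 → Aug 1, 2137 (32 left).
Aug has 31 days: +31 → Sep 1, 2137 (1 left).
+1 → Sep 2, 2137.

September 2, 2137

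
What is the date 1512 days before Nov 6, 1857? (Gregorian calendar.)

September 16, 1853

−365 (one year) → Nov 6, 1856 (1147 left).
−366 (one year; includes Feb 29, 1856) → Nov 6, 1855 (781 left).
−365 (one year) → Nov 6, 1854 (416 left).
−365 (one year) → Nov 6, 1853 (51 left).
−6 → Oct 31, 1853 (end of Oct, 31 days; 45 left).
−31 → Sep 30, 1853 (end of Sep, 30 days; 14 left).
−14 → Sep 16, 1853.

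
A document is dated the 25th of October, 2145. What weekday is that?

Doomsday rule: the anchor day for the 2100s is Sunday. For year 45: 45÷12 = 3 r 9, and 9÷4 = 2, so 3+9+2 = 14.
Sunday + 14 ≡ Sunday — that's 2145's doomsday.
In October the doomsday date is Oct 10.
Oct 25 is 15 days after Oct 10; 15 mod 7 = 1, so Sunday + 1 = Monday.

Monday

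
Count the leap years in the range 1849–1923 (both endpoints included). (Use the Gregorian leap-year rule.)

Multiples of 4 in [1849,1923]: 18.
Of those, multiples of 100: 1 (not leap unless ÷400).
Multiples of 400: 0.
Leap years = 18 − 1 + 0 = 17.

17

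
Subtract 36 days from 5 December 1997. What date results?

−5 → Nov 30, 1997 (end of Nov, 30 days; 31 left).
−30 → Oct 31, 1997 (end of Oct, 31 days; 1 left).
−1 → Oct 30, 1997.

October 30, 1997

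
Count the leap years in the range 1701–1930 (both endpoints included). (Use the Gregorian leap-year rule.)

Multiples of 4 in [1701,1930]: 57.
Of those, multiples of 100: 2 (not leap unless ÷400).
Multiples of 400: 0.
Leap years = 57 − 2 + 0 = 55.

55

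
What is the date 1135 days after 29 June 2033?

August 7, 2036

+365 (one year) → Jun 29, 2034 (770 left).
+365 (one year) → Jun 29, 2035 (405 left).
+366 (one year; includes Feb 29, 2036) → Jun 29, 2036 (39 left).
Jun has 30 days: +2 → Jul 1, 2036 (37 left).
Jul has 31 days: +31 → Aug 1, 2036 (6 left).
+6 → Aug 7, 2036.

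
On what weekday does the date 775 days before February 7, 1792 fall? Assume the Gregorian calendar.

First find the weekday of Feb 7, 1792. Doomsday rule: the anchor day for the 1700s is Sunday. For year 92: 92÷12 = 7 r 8, and 8÷4 = 2, so 7+8+2 = 17.
Sunday + 17 ≡ Wednesday — that's 1792's doomsday.
In February the doomsday date is Feb 29 (1792 is a leap year (divisible by 4)).
Feb 7 is 22 days before Feb 29; 22 mod 7 = 1, so Wednesday − 1 = Tuesday.
775 mod 7 = 5, so 775 days before a Tuesday is Tuesday − 5 = Thursday.

Thursday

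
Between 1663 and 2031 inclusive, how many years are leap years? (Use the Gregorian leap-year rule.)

Multiples of 4 in [1663,2031]: 92.
Of those, multiples of 100: 4 (not leap unless ÷400).
Multiples of 400: 1.
Leap years = 92 − 4 + 1 = 89.

89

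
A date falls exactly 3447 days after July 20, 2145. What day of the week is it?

First find the weekday of Jul 20, 2145. Doomsday rule: the anchor day for the 2100s is Sunday. For year 45: 45÷12 = 3 r 9, and 9÷4 = 2, so 3+9+2 = 14.
Sunday + 14 ≡ Sunday — that's 2145's doomsday.
In July the doomsday date is Jul 11.
Jul 20 is 9 days after Jul 11; 9 mod 7 = 2, so Sunday + 2 = Tuesday.
3447 mod 7 = 3, so 3447 days after a Tuesday is Tuesday + 3 = Friday.

Friday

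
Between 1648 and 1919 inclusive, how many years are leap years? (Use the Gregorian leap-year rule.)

65

Multiples of 4 in [1648,1919]: 68.
Of those, multiples of 100: 3 (not leap unless ÷400).
Multiples of 400: 0.
Leap years = 68 − 3 + 0 = 65.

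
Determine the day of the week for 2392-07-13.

Doomsday rule: the anchor day for the 2300s is Wednesday. For year 92: 92÷12 = 7 r 8, and 8÷4 = 2, so 7+8+2 = 17.
Wednesday + 17 ≡ Saturday — that's 2392's doomsday.
In July the doomsday date is Jul 11.
Jul 13 is 2 days after Jul 11; 2 mod 7 = 2, so Saturday + 2 = Monday.

Monday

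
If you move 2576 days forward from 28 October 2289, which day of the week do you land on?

Monday

Oct 28, 2289 is a Monday.
2576 mod 7 = 0, so 2576 days after a Monday is Monday + 0 = Monday.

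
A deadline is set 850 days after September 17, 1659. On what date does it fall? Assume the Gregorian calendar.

+366 (one year; includes Feb 29, 1660) → Sep 17, 1660 (484 left).
+365 (one year) → Sep 17, 1661 (119 left).
Sep has 30 days: +14 → Oct 1, 1661 (105 left).
Oct has 31 days: +31 → Nov 1, 1661 (74 left).
Nov has 30 days: +30 → Dec 1, 1661 (44 left).
Dec has 31 days: +31 → Jan 1, 1662 (13 left).
+13 → Jan 14, 1662.

January 14, 1662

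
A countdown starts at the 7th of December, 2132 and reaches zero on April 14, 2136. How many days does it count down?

Dec 7, 2132 → Dec 7, 2133: 365 days.
Dec 7, 2133 → Dec 7, 2134: 365 days.
Dec 7, 2134 → Dec 7, 2135: 365 days.
Dec 7, 2135 → Jan 7, 2136: 31 days (December has 31).
Jan 7, 2136 → Feb 7, 2136: 31 days (January has 31).
Feb 7, 2136 → Mar 7, 2136: 29 days (February has 29).
Mar 7, 2136 → Apr 7, 2136: 31 days (March has 31).
Apr 7, 2136 → Apr 14, 2136: 7 days.
Total: 1224 days.

1224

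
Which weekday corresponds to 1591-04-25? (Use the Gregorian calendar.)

Doomsday rule: the anchor day for the 1500s is Wednesday. For year 91: 91÷12 = 7 r 7, and 7÷4 = 1, so 7+7+1 = 15.
Wednesday + 15 ≡ Thursday — that's 1591's doomsday.
In April the doomsday date is Apr 4.
Apr 25 is 21 days after Apr 4; 21 mod 7 = 0, so Thursday + 0 = Thursday.

Thursday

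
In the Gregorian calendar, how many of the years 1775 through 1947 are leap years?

41

Multiples of 4 in [1775,1947]: 43.
Of those, multiples of 100: 2 (not leap unless ÷400).
Multiples of 400: 0.
Leap years = 43 − 2 + 0 = 41.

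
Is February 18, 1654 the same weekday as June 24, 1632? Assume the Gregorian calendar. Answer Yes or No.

No

From Jun 24, 1632 to Feb 18, 1654 is 7909 days.
7909 mod 7 = 6, so they are different weekdays.
(Jun 24, 1632 is a Thursday; Feb 18, 1654 is a Wednesday.)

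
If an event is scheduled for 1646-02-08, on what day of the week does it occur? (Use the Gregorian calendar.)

Thursday

Doomsday rule: the anchor day for the 1600s is Tuesday. For year 46: 46÷12 = 3 r 10, and 10÷4 = 2, so 3+10+2 = 15.
Tuesday + 15 ≡ Wednesday — that's 1646's doomsday.
In February the doomsday date is Feb 28 (1646 is not a leap year).
Feb 8 is 20 days before Feb 28; 20 mod 7 = 6, so Wednesday − 6 = Thursday.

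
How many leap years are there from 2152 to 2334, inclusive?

44

Multiples of 4 in [2152,2334]: 46.
Of those, multiples of 100: 2 (not leap unless ÷400).
Multiples of 400: 0.
Leap years = 46 − 2 + 0 = 44.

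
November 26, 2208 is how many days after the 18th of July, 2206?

Jul 18, 2206 → Jul 18, 2207: 365 days.
Jul 18, 2207 → Jul 18, 2208: 366 days (Feb 29, 2208 is in that span).
Jul 18, 2208 → Aug 18, 2208: 31 days (July has 31).
Aug 18, 2208 → Sep 18, 2208: 31 days (August has 31).
Sep 18, 2208 → Oct 18, 2208: 30 days (September has 30).
Oct 18, 2208 → Nov 18, 2208: 31 days (October has 31).
Nov 18, 2208 → Nov 26, 2208: 8 days.
Total: 862 days.

862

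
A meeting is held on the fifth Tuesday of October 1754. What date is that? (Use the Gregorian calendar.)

October 1, 1754 is a Tuesday.
The first Tuesday is therefore October 1 (same day).
The fifth Tuesday is 1 + 4×7 = October 29.

October 29, 1754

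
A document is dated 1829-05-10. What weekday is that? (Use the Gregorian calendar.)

January 1, 1829 is a Thursday.
Jan 1, 1829 → Feb 1, 1829: 31 days (January has 31).
Feb 1, 1829 → Mar 1, 1829: 28 days (February has 28).
Mar 1, 1829 → Apr 1, 1829: 31 days (March has 31).
Apr 1, 1829 → May 1, 1829: 30 days (April has 30).
May 1, 1829 → May 10, 1829: 9 days.
Total: 129 days.
129 mod 7 = 3, so Thursday + 3 = Sunday.

Sunday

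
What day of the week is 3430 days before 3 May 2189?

Sunday

First find the weekday of May 3, 2189. Doomsday rule: the anchor day for the 2100s is Sunday. For year 89: 89÷12 = 7 r 5, and 5÷4 = 1, so 7+5+1 = 13.
Sunday + 13 ≡ Saturday — that's 2189's doomsday.
In May the doomsday date is May 9.
May 3 is 6 days before May 9; 6 mod 7 = 6, so Saturday − 6 = Sunday.
3430 mod 7 = 0, so 3430 days before a Sunday is Sunday − 0 = Sunday.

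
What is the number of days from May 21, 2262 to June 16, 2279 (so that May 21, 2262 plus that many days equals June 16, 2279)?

May 21, 2262 → May 21, 2263: 365 days.
May 21, 2263 → May 21, 2264: 366 days (Feb 29, 2264 is in that span).
May 21, 2264 → May 21, 2265: 365 days.
May 21, 2265 → May 21, 2266: 365 days.
May 21, 2266 → May 21, 2267: 365 days.
May 21, 2267 → May 21, 2268: 366 days (Feb 29, 2268 is in that span).
May 21, 2268 → May 21, 2269: 365 days.
May 21, 2269 → May 21, 2270: 365 days.
May 21, 2270 → May 21, 2271: 365 days.
May 21, 2271 → May 21, 2272: 366 days (Feb 29, 2272 is in that span).
May 21, 2272 → May 21, 2273: 365 days.
May 21, 2273 → May 21, 2274: 365 days.
May 21, 2274 → May 21, 2275: 365 days.
May 21, 2275 → May 21, 2276: 366 days (Feb 29, 2276 is in that span).
May 21, 2276 → May 21, 2277: 365 days.
May 21, 2277 → May 21, 2278: 365 days.
May 21, 2278 → Jun 21, 2278: 31 days (May has 31).
Jun 21, 2278 → Jul 21, 2278: 30 days (June has 30).
Jul 21, 2278 → Aug 21, 2278: 31 days (July has 31).
Aug 21, 2278 → Sep 21, 2278: 31 days (August has 31).
Sep 21, 2278 → Oct 21, 2278: 30 days (September has 30).
Oct 21, 2278 → Nov 21, 2278: 31 days (October has 31).
Nov 21, 2278 → Dec 21, 2278: 30 days (November has 30).
Dec 21, 2278 → Jan 21, 2279: 31 days (December has 31).
Jan 21, 2279 → Feb 21, 2279: 31 days (January has 31).
Feb 21, 2279 → Mar 21, 2279: 28 days (February has 28).
Mar 21, 2279 → Apr 21, 2279: 31 days (March has 31).
Apr 21, 2279 → May 21, 2279: 30 days (April has 30).
May 21, 2279 → Jun 16, 2279: 26 days.
Total: 6235 days.

6235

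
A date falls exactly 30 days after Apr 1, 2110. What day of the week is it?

Thursday

Apr 1, 2110 is a Tuesday.
30 mod 7 = 2, so 30 days after a Tuesday is Tuesday + 2 = Thursday.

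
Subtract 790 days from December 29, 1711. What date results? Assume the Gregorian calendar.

−365 (one year) → Dec 29, 1710 (425 left).
−365 (one year) → Dec 29, 1709 (60 left).
−29 → Nov 30, 1709 (end of Nov, 30 days; 31 left).
−30 → Oct 31, 1709 (end of Oct, 31 days; 1 left).
−1 → Oct 30, 1709.

October 30, 1709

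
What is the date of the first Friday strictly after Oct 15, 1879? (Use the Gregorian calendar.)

October 17, 1879

Oct 15, 1879 is a Wednesday.
From Wednesday to the next Friday is 2 days.
Oct 15, 1879 + 2 = Oct 17, 1879.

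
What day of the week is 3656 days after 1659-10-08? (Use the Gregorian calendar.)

First find the weekday of Oct 8, 1659. Doomsday rule: the anchor day for the 1600s is Tuesday. For year 59: 59÷12 = 4 r 11, and 11÷4 = 2, so 4+11+2 = 17.
Tuesday + 17 ≡ Friday — that's 1659's doomsday.
In October the doomsday date is Oct 10.
Oct 8 is 2 days before Oct 10; 2 mod 7 = 2, so Friday − 2 = Wednesday.
3656 mod 7 = 2, so 3656 days after a Wednesday is Wednesday + 2 = Friday.

Friday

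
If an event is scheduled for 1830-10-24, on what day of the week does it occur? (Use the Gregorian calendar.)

Doomsday rule: the anchor day for the 1800s is Friday. For year 30: 30÷12 = 2 r 6, and 6÷4 = 1, so 2+6+1 = 9.
Friday + 9 ≡ Sunday — that's 1830's doomsday.
In October the doomsday date is Oct 10.
Oct 24 is 14 days after Oct 10; 14 mod 7 = 0, so Sunday + 0 = Sunday.

Sunday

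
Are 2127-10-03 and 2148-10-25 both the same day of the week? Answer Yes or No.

From Oct 3, 2127 to Oct 25, 2148 is 7693 days.
7693 mod 7 = 0, so they are the same weekday.
(Oct 3, 2127 is a Friday; Oct 25, 2148 is a Friday.)

Yes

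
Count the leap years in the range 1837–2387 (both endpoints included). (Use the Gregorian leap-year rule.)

133

Multiples of 4 in [1837,2387]: 137.
Of those, multiples of 100: 5 (not leap unless ÷400).
Multiples of 400: 1.
Leap years = 137 − 5 + 1 = 133.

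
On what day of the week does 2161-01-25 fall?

Sunday

Doomsday rule: the anchor day for the 2100s is Sunday. For year 61: 61÷12 = 5 r 1, and 1÷4 = 0, so 5+1+0 = 6.
Sunday + 6 ≡ Saturday — that's 2161's doomsday.
In January the doomsday date is Jan 3 (2161 is not a leap year).
Jan 25 is 22 days after Jan 3; 22 mod 7 = 1, so Saturday + 1 = Sunday.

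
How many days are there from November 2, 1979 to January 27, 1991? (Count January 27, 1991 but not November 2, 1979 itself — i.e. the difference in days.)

Nov 2, 1979 → Nov 2, 1980: 366 days (Feb 29, 1980 is in that span).
Nov 2, 1980 → Nov 2, 1981: 365 days.
Nov 2, 1981 → Nov 2, 1982: 365 days.
Nov 2, 1982 → Nov 2, 1983: 365 days.
Nov 2, 1983 → Nov 2, 1984: 366 days (Feb 29, 1984 is in that span).
Nov 2, 1984 → Nov 2, 1985: 365 days.
Nov 2, 1985 → Nov 2, 1986: 365 days.
Nov 2, 1986 → Nov 2, 1987: 365 days.
Nov 2, 1987 → Nov 2, 1988: 366 days (Feb 29, 1988 is in that span).
Nov 2, 1988 → Nov 2, 1989: 365 days.
Nov 2, 1989 → Nov 2, 1990: 365 days.
Nov 2, 1990 → Dec 2, 1990: 30 days (November has 30).
Dec 2, 1990 → Jan 2, 1991: 31 days (December has 31).
Jan 2, 1991 → Jan 27, 1991: 25 days.
Total: 4104 days.

4104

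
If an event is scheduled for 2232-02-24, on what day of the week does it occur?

Doomsday rule: the anchor day for the 2200s is Friday. For year 32: 32÷12 = 2 r 8, and 8÷4 = 2, so 2+8+2 = 12.
Friday + 12 ≡ Wednesday — that's 2232's doomsday.
In February the doomsday date is Feb 29 (2232 is a leap year (divisible by 4)).
Feb 24 is 5 days before Feb 29; 5 mod 7 = 5, so Wednesday − 5 = Friday.

Friday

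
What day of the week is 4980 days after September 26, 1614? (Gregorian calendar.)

Monday

First find the weekday of Sep 26, 1614. Doomsday rule: the anchor day for the 1600s is Tuesday. For year 14: 14÷12 = 1 r 2, and 2÷4 = 0, so 1+2+0 = 3.
Tuesday + 3 ≡ Friday — that's 1614's doomsday.
In September the doomsday date is Sep 5.
Sep 26 is 21 days after Sep 5; 21 mod 7 = 0, so Friday + 0 = Friday.
4980 mod 7 = 3, so 4980 days after a Friday is Friday + 3 = Monday.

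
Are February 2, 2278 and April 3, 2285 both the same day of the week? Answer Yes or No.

No

From Feb 2, 2278 to Apr 3, 2285 is 2617 days.
2617 mod 7 = 6, so they are different weekdays.
(Feb 2, 2278 is a Saturday; Apr 3, 2285 is a Friday.)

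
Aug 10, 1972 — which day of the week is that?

Thursday

Doomsday rule: the anchor day for the 1900s is Wednesday. For year 72: 72÷12 = 6 r 0, and 0÷4 = 0, so 6+0+0 = 6.
Wednesday + 6 ≡ Tuesday — that's 1972's doomsday.
In August the doomsday date is Aug 8.
Aug 10 is 2 days after Aug 8; 2 mod 7 = 2, so Tuesday + 2 = Thursday.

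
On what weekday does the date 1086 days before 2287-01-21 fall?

Jan 21, 2287 is a Friday.
1086 mod 7 = 1, so 1086 days before a Friday is Friday − 1 = Thursday.

Thursday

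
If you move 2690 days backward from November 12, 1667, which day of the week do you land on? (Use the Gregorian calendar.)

Thursday

First find the weekday of Nov 12, 1667. Doomsday rule: the anchor day for the 1600s is Tuesday. For year 67: 67÷12 = 5 r 7, and 7÷4 = 1, so 5+7+1 = 13.
Tuesday + 13 ≡ Monday — that's 1667's doomsday.
In November the doomsday date is Nov 7.
Nov 12 is 5 days after Nov 7; 5 mod 7 = 5, so Monday + 5 = Saturday.
2690 mod 7 = 2, so 2690 days before a Saturday is Saturday − 2 = Thursday.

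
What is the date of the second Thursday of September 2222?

September 12, 2222

September 1, 2222 is a Sunday.
The first Thursday is therefore September 5 (4 days later).
The second Thursday is 5 + 1×7 = September 12.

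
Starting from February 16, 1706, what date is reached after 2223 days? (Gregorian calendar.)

+365 (one year) → Feb 16, 1707 (1858 left).
+365 (one year) → Feb 16, 1708 (1493 left).
+366 (one year; includes Feb 29, 1708) → Feb 16, 1709 (1127 left).
+365 (one year) → Feb 16, 1710 (762 left).
+365 (one year) → Feb 16, 1711 (397 left).
Feb has 28 days: +13 → Mar 1, 1711 (384 left).
Mar has 31 days: +31 → Apr 1, 1711 (353 left).
Apr has 30 days: +30 → May 1, 1711 (323 left).
May has 31 days: +31 → Jun 1, 1711 (292 left).
Jun has 30 days: +30 → Jul 1, 1711 (262 left).
Jul has 31 days: +31 → Aug 1, 1711 (231 left).
Aug has 31 days: +31 → Sep 1, 1711 (200 left).
Sep has 30 days: +30 → Oct 1, 1711 (170 left).
Oct has 31 days: +31 → Nov 1, 1711 (139 left).
Nov has 30 days: +30 → Dec 1, 1711 (109 left).
Dec has 31 days: +31 → Jan 1, 1712 (78 left).
Jan has 31 days: +31 → Feb 1, 1712 (47 left).
Feb has 29 days: +29 → Mar 1, 1712 (18 left).
+18 → Mar 19, 1712.

March 19, 1712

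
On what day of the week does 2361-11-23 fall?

Thursday

Doomsday rule: the anchor day for the 2300s is Wednesday. For year 61: 61÷12 = 5 r 1, and 1÷4 = 0, so 5+1+0 = 6.
Wednesday + 6 ≡ Tuesday — that's 2361's doomsday.
In November the doomsday date is Nov 7.
Nov 23 is 16 days after Nov 7; 16 mod 7 = 2, so Tuesday + 2 = Thursday.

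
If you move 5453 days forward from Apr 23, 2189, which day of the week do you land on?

First find the weekday of Apr 23, 2189. Doomsday rule: the anchor day for the 2100s is Sunday. For year 89: 89÷12 = 7 r 5, and 5÷4 = 1, so 7+5+1 = 13.
Sunday + 13 ≡ Saturday — that's 2189's doomsday.
In April the doomsday date is Apr 4.
Apr 23 is 19 days after Apr 4; 19 mod 7 = 5, so Saturday + 5 = Thursday.
5453 mod 7 = 0, so 5453 days after a Thursday is Thursday + 0 = Thursday.

Thursday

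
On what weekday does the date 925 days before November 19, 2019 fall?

First find the weekday of Nov 19, 2019. Doomsday rule: the anchor day for the 2000s is Tuesday. For year 19: 19÷12 = 1 r 7, and 7÷4 = 1, so 1+7+1 = 9.
Tuesday + 9 ≡ Thursday — that's 2019's doomsday.
In November the doomsday date is Nov 7.
Nov 19 is 12 days after Nov 7; 12 mod 7 = 5, so Thursday + 5 = Tuesday.
925 mod 7 = 1, so 925 days before a Tuesday is Tuesday − 1 = Monday.

Monday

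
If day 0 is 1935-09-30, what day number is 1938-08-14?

1049

Sep 30, 1935 → Sep 30, 1936: 366 days (Feb 29, 1936 is in that span).
Sep 30, 1936 → Sep 30, 1937: 365 days.
Sep 30, 1937 → Oct 30, 1937: 30 days (September has 30).
Oct 30, 1937 → Nov 30, 1937: 31 days (October has 31).
Nov 30, 1937 → Dec 30, 1937: 30 days (November has 30).
Dec 30, 1937 → Jan 30, 1938: 31 days (December has 31).
Jan 30, 1938 → Feb 28, 1938: 29 days (January has 31).
Feb 28, 1938 → Mar 28, 1938: 28 days (February has 28).
Mar 28, 1938 → Apr 28, 1938: 31 days (March has 31).
Apr 28, 1938 → May 28, 1938: 30 days (April has 30).
May 28, 1938 → Jun 28, 1938: 31 days (May has 31).
Jun 28, 1938 → Jul 28, 1938: 30 days (June has 30).
Jul 28, 1938 → Aug 14, 1938: 17 days.
Total: 1049 days.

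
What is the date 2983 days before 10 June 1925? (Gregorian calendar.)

−365 (one year) → Jun 10, 1924 (2618 left).
−366 (one year; includes Feb 29, 1924) → Jun 10, 1923 (2252 left).
−365 (one year) → Jun 10, 1922 (1887 left).
−365 (one year) → Jun 10, 1921 (1522 left).
−365 (one year) → Jun 10, 1920 (1157 left).
−366 (one year; includes Feb 29, 1920) → Jun 10, 1919 (791 left).
−365 (one year) → Jun 10, 1918 (426 left).
−365 (one year) → Jun 10, 1917 (61 left).
−10 → May 31, 1917 (end of May, 31 days; 51 left).
−31 → Apr 30, 1917 (end of Apr, 30 days; 20 left).
−20 → Apr 10, 1917.

April 10, 1917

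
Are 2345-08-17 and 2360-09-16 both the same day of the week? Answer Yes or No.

Yes

From Aug 17, 2345 to Sep 16, 2360 is 5509 days.
5509 mod 7 = 0, so they are the same weekday.
(Aug 17, 2345 is a Friday; Sep 16, 2360 is a Friday.)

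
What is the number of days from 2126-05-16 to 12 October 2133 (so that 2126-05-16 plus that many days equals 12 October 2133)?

May 16, 2126 → May 16, 2127: 365 days.
May 16, 2127 → May 16, 2128: 366 days (Feb 29, 2128 is in that span).
May 16, 2128 → May 16, 2129: 365 days.
May 16, 2129 → May 16, 2130: 365 days.
May 16, 2130 → May 16, 2131: 365 days.
May 16, 2131 → May 16, 2132: 366 days (Feb 29, 2132 is in that span).
May 16, 2132 → May 16, 2133: 365 days.
May 16, 2133 → Jun 16, 2133: 31 days (May has 31).
Jun 16, 2133 → Jul 16, 2133: 30 days (June has 30).
Jul 16, 2133 → Aug 16, 2133: 31 days (July has 31).
Aug 16, 2133 → Sep 16, 2133: 31 days (August has 31).
Sep 16, 2133 → Oct 12, 2133: 26 days.
Total: 2706 days.

2706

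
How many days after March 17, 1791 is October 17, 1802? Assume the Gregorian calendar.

Mar 17, 1791 → Mar 17, 1792: 366 days (Feb 29, 1792 is in that span).
Mar 17, 1792 → Mar 17, 1793: 365 days.
Mar 17, 1793 → Mar 17, 1794: 365 days.
Mar 17, 1794 → Mar 17, 1795: 365 days.
Mar 17, 1795 → Mar 17, 1796: 366 days (Feb 29, 1796 is in that span).
Mar 17, 1796 → Mar 17, 1797: 365 days.
Mar 17, 1797 → Mar 17, 1798: 365 days.
Mar 17, 1798 → Mar 17, 1799: 365 days.
Mar 17, 1799 → Mar 17, 1800: 365 days.
Mar 17, 1800 → Mar 17, 1801: 365 days.
Mar 17, 1801 → Mar 17, 1802: 365 days.
Mar 17, 1802 → Apr 17, 1802: 31 days (March has 31).
Apr 17, 1802 → May 17, 1802: 30 days (April has 30).
May 17, 1802 → Jun 17, 1802: 31 days (May has 31).
Jun 17, 1802 → Jul 17, 1802: 30 days (June has 30).
Jul 17, 1802 → Aug 17, 1802: 31 days (July has 31).
Aug 17, 1802 → Sep 17, 1802: 31 days (August has 31).
Sep 17, 1802 → Oct 17, 1802: 30 days.
Total: 4231 days.

4231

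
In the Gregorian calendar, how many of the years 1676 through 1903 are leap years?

Multiples of 4 in [1676,1903]: 57.
Of those, multiples of 100: 3 (not leap unless ÷400).
Multiples of 400: 0.
Leap years = 57 − 3 + 0 = 54.

54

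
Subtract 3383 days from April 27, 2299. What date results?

−365 (one year) → Apr 27, 2298 (3018 left).
−365 (one year) → Apr 27, 2297 (2653 left).
−365 (one year) → Apr 27, 2296 (2288 left).
−366 (one year; includes Feb 29, 2296) → Apr 27, 2295 (1922 left).
−365 (one year) → Apr 27, 2294 (1557 left).
−365 (one year) → Apr 27, 2293 (1192 left).
−365 (one year) → Apr 27, 2292 (827 left).
−366 (one year; includes Feb 29, 2292) → Apr 27, 2291 (461 left).
−365 (one year) → Apr 27, 2290 (96 left).
−27 → Mar 31, 2290 (end of Mar, 31 days; 69 left).
−31 → Feb 28, 2290 (end of Feb, 28 days; 38 left).
−28 → Jan 31, 2290 (end of Jan, 31 days; 10 left).
−10 → Jan 21, 2290.

January 21, 2290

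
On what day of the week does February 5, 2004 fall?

Doomsday rule: the anchor day for the 2000s is Tuesday. For year 04: 4÷12 = 0 r 4, and 4÷4 = 1, so 0+4+1 = 5.
Tuesday + 5 ≡ Sunday — that's 2004's doomsday.
In February the doomsday date is Feb 29 (2004 is a leap year (divisible by 4)).
Feb 5 is 24 days before Feb 29; 24 mod 7 = 3, so Sunday − 3 = Thursday.

Thursday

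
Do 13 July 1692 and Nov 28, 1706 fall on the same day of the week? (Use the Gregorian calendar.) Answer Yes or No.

From Jul 13, 1692 to Nov 28, 1706 is 5250 days.
5250 mod 7 = 0, so they are the same weekday.
(Jul 13, 1692 is a Sunday; Nov 28, 1706 is a Sunday.)

Yes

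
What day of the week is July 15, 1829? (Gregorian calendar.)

Wednesday

Doomsday rule: the anchor day for the 1800s is Friday. For year 29: 29÷12 = 2 r 5, and 5÷4 = 1, so 2+5+1 = 8.
Friday + 8 ≡ Saturday — that's 1829's doomsday.
In July the doomsday date is Jul 11.
Jul 15 is 4 days after Jul 11; 4 mod 7 = 4, so Saturday + 4 = Wednesday.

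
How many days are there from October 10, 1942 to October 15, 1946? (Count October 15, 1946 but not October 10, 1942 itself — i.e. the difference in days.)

1466

Oct 10, 1942 → Oct 10, 1943: 365 days.
Oct 10, 1943 → Oct 10, 1944: 366 days (Feb 29, 1944 is in that span).
Oct 10, 1944 → Oct 10, 1945: 365 days.
Oct 10, 1945 → Nov 10, 1945: 31 days (October has 31).
Nov 10, 1945 → Dec 10, 1945: 30 days (November has 30).
Dec 10, 1945 → Jan 10, 1946: 31 days (December has 31).
Jan 10, 1946 → Feb 10, 1946: 31 days (January has 31).
Feb 10, 1946 → Mar 10, 1946: 28 days (February has 28).
Mar 10, 1946 → Apr 10, 1946: 31 days (March has 31).
Apr 10, 1946 → May 10, 1946: 30 days (April has 30).
May 10, 1946 → Jun 10, 1946: 31 days (May has 31).
Jun 10, 1946 → Jul 10, 1946: 30 days (June has 30).
Jul 10, 1946 → Aug 10, 1946: 31 days (July has 31).
Aug 10, 1946 → Sep 10, 1946: 31 days (August has 31).
Sep 10, 1946 → Oct 10, 1946: 30 days (September has 30).
Oct 10, 1946 → Oct 15, 1946: 5 days.
Total: 1466 days.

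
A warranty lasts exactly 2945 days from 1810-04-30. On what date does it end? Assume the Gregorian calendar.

+365 (one year) → Apr 30, 1811 (2580 left).
+366 (one year; includes Feb 29, 1812) → Apr 30, 1812 (2214 left).
+365 (one year) → Apr 30, 1813 (1849 left).
+365 (one year) → Apr 30, 1814 (1484 left).
+365 (one year) → Apr 30, 1815 (1119 left).
+366 (one year; includes Feb 29, 1816) → Apr 30, 1816 (753 left).
+365 (one year) → Apr 30, 1817 (388 left).
Apr has 30 days: +1 → May 1, 1817 (387 left).
May has 31 days: +31 → Jun 1, 1817 (356 left).
Jun has 30 days: +30 → Jul 1, 1817 (326 left).
Jul has 31 days: +31 → Aug 1, 1817 (295 left).
Aug has 31 days: +31 → Sep 1, 1817 (264 left).
Sep has 30 days: +30 → Oct 1, 1817 (234 left).
Oct has 31 days: +31 → Nov 1, 1817 (203 left).
Nov has 30 days: +30 → Dec 1, 1817 (173 left).
Dec has 31 days: +31 → Jan 1, 1818 (142 left).
Jan has 31 days: +31 → Feb 1, 1818 (111 left).
Feb has 28 days: +28 → Mar 1, 1818 (83 left).
Mar has 31 days: +31 → Apr 1, 1818 (52 left).
Apr has 30 days: +30 → May 1, 1818 (22 left).
+22 → May 23, 1818.

May 23, 1818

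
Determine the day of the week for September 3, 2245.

Wednesday

Doomsday rule: the anchor day for the 2200s is Friday. For year 45: 45÷12 = 3 r 9, and 9÷4 = 2, so 3+9+2 = 14.
Friday + 14 ≡ Friday — that's 2245's doomsday.
In September the doomsday date is Sep 5.
Sep 3 is 2 days before Sep 5; 2 mod 7 = 2, so Friday − 2 = Wednesday.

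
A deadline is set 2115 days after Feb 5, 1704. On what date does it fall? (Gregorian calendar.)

November 20, 1709

+366 (one year; includes Feb 29, 1704) → Feb 5, 1705 (1749 left).
+365 (one year) → Feb 5, 1706 (1384 left).
+365 (one year) → Feb 5, 1707 (1019 left).
+365 (one year) → Feb 5, 1708 (654 left).
+366 (one year; includes Feb 29, 1708) → Feb 5, 1709 (288 left).
Feb has 28 days: +24 → Mar 1, 1709 (264 left).
Mar has 31 days: +31 → Apr 1, 1709 (233 left).
Apr has 30 days: +30 → May 1, 1709 (203 left).
May has 31 days: +31 → Jun 1, 1709 (172 left).
Jun has 30 days: +30 → Jul 1, 1709 (142 left).
Jul has 31 days: +31 → Aug 1, 1709 (111 left).
Aug has 31 days: +31 → Sep 1, 1709 (80 left).
Sep has 30 days: +30 → Oct 1, 1709 (50 left).
Oct has 31 days: +31 → Nov 1, 1709 (19 left).
+19 → Nov 20, 1709.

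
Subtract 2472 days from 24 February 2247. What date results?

−365 (one year) → Feb 24, 2246 (2107 left).
−365 (one year) → Feb 24, 2245 (1742 left).
−366 (one year; includes Feb 29, 2244) → Feb 24, 2244 (1376 left).
−365 (one year) → Feb 24, 2243 (1011 left).
−365 (one year) → Feb 24, 2242 (646 left).
−365 (one year) → Feb 24, 2241 (281 left).
−24 → Jan 31, 2241 (end of Jan, 31 days; 257 left).
−31 → Dec 31, 2240 (end of Dec, 31 days; 226 left).
−31 → Nov 30, 2240 (end of Nov, 30 days; 195 left).
−30 → Oct 31, 2240 (end of Oct, 31 days; 165 left).
−31 → Sep 30, 2240 (end of Sep, 30 days; 134 left).
−30 → Aug 31, 2240 (end of Aug, 31 days; 104 left).
−31 → Jul 31, 2240 (end of Jul, 31 days; 73 left).
−31 → Jun 30, 2240 (end of Jun, 30 days; 42 left).
−30 → May 31, 2240 (end of May, 31 days; 12 left).
−12 → May 19, 2240.

May 19, 2240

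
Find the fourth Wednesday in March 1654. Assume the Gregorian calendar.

March 1, 1654 is a Sunday.
The first Wednesday is therefore March 4 (3 days later).
The fourth Wednesday is 4 + 3×7 = March 25.

March 25, 1654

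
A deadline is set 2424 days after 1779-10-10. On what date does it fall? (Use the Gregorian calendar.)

May 30, 1786

+366 (one year; includes Feb 29, 1780) → Oct 10, 1780 (2058 left).
+365 (one year) → Oct 10, 1781 (1693 left).
+365 (one year) → Oct 10, 1782 (1328 left).
+365 (one year) → Oct 10, 1783 (963 left).
+366 (one year; includes Feb 29, 1784) → Oct 10, 1784 (597 left).
+365 (one year) → Oct 10, 1785 (232 left).
Oct has 31 days: +22 → Nov 1, 1785 (210 left).
Nov has 30 days: +30 → Dec 1, 1785 (180 left).
Dec has 31 days: +31 → Jan 1, 1786 (149 left).
Jan has 31 days: +31 → Feb 1, 1786 (118 left).
Feb has 28 days: +28 → Mar 1, 1786 (90 left).
Mar has 31 days: +31 → Apr 1, 1786 (59 left).
Apr has 30 days: +30 → May 1, 1786 (29 left).
+29 → May 30, 1786.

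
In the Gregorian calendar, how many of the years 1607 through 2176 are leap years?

Multiples of 4 in [1607,2176]: 143.
Of those, multiples of 100: 5 (not leap unless ÷400).
Multiples of 400: 1.
Leap years = 143 − 5 + 1 = 139.

139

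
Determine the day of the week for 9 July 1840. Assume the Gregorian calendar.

Doomsday rule: the anchor day for the 1800s is Friday. For year 40: 40÷12 = 3 r 4, and 4÷4 = 1, so 3+4+1 = 8.
Friday + 8 ≡ Saturday — that's 1840's doomsday.
In July the doomsday date is Jul 11.
Jul 9 is 2 days before Jul 11; 2 mod 7 = 2, so Saturday − 2 = Thursday.

Thursday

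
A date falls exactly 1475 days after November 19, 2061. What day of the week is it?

Nov 19, 2061 is a Saturday.
1475 mod 7 = 5, so 1475 days after a Saturday is Saturday + 5 = Thursday.

Thursday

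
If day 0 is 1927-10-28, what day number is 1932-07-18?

Oct 28, 1927 → Oct 28, 1928: 366 days (Feb 29, 1928 is in that span).
Oct 28, 1928 → Oct 28, 1929: 365 days.
Oct 28, 1929 → Oct 28, 1930: 365 days.
Oct 28, 1930 → Oct 28, 1931: 365 days.
Oct 28, 1931 → Nov 28, 1931: 31 days (October has 31).
Nov 28, 1931 → Dec 28, 1931: 30 days (November has 30).
Dec 28, 1931 → Jan 28, 1932: 31 days (December has 31).
Jan 28, 1932 → Feb 28, 1932: 31 days (January has 31).
Feb 28, 1932 → Mar 28, 1932: 29 days (February has 29).
Mar 28, 1932 → Apr 28, 1932: 31 days (March has 31).
Apr 28, 1932 → May 28, 1932: 30 days (April has 30).
May 28, 1932 → Jun 28, 1932: 31 days (May has 31).
Jun 28, 1932 → Jul 18, 1932: 20 days.
Total: 1725 days.

1725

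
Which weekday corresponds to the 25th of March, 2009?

January 1, 2009 is a Thursday.
Jan 1, 2009 → Feb 1, 2009: 31 days (January has 31).
Feb 1, 2009 → Mar 1, 2009: 28 days (February has 28).
Mar 1, 2009 → Mar 25, 2009: 24 days.
Total: 83 days.
83 mod 7 = 6, so Thursday + 6 = Wednesday.

Wednesday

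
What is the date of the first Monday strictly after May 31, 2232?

June 4, 2232

May 31, 2232 is a Thursday.
From Thursday to the next Monday is 4 days.
May 31, 2232 + 4 = Jun 4, 2232.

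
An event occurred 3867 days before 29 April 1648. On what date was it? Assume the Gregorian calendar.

−366 (one year; includes Feb 29, 1648) → Apr 29, 1647 (3501 left).
−365 (one year) → Apr 29, 1646 (3136 left).
−365 (one year) → Apr 29, 1645 (2771 left).
−365 (one year) → Apr 29, 1644 (2406 left).
−366 (one year; includes Feb 29, 1644) → Apr 29, 1643 (2040 left).
−365 (one year) → Apr 29, 1642 (1675 left).
−365 (one year) → Apr 29, 1641 (1310 left).
−365 (one year) → Apr 29, 1640 (945 left).
−366 (one year; includes Feb 29, 1640) → Apr 29, 1639 (579 left).
−365 (one year) → Apr 29, 1638 (214 left).
−29 → Mar 31, 1638 (end of Mar, 31 days; 185 left).
−31 → Feb 28, 1638 (end of Feb, 28 days; 154 left).
−28 → Jan 31, 1638 (end of Jan, 31 days; 126 left).
−31 → Dec 31, 1637 (end of Dec, 31 days; 95 left).
−31 → Nov 30, 1637 (end of Nov, 30 days; 64 left).
−30 → Oct 31, 1637 (end of Oct, 31 days; 34 left).
−31 → Sep 30, 1637 (end of Sep, 30 days; 3 left).
−3 → Sep 27, 1637.

September 27, 1637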